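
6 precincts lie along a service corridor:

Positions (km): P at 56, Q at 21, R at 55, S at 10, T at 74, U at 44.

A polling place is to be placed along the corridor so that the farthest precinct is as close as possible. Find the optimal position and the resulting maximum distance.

location 42, max distance 32

The 1-center on a line is the midpoint of the two extreme points: leftmost at 10, rightmost at 74.
Optimal location = (10 + 74)/2 = 42; maximum distance = (74 − 10)/2 = 32.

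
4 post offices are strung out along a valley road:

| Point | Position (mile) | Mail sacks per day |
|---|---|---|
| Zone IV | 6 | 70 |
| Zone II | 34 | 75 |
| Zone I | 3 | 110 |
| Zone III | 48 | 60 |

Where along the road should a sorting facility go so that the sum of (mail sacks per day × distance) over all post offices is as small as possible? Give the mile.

For a sum of weighted absolute distances on a line, the optimum is the weighted median (not the mean). Total weight W = 315; half-weight = 157.5.
Sort by position and accumulate weight:
  mile 3 (Zone I, w=110) → cum 110
  mile 6 (Zone IV, w=70) → cum 180  ≥ 157.5 → median here
  mile 34 (Zone II, w=75) → cum 255
  mile 48 (Zone III, w=60) → cum 315
Optimal location: mile 6.

x = 6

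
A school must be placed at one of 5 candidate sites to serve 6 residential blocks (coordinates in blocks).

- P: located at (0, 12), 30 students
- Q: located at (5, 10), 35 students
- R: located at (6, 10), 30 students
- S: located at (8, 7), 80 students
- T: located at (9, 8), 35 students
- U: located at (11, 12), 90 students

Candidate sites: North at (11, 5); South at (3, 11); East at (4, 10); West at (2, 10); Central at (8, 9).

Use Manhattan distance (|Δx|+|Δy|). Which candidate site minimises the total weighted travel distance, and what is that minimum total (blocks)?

Central, total 1330 blocks

Total weighted distance at each candidate:
  North (11, 5): total = 2430
  South (3, 11): total = 2190
  East (4, 10): total = 1890
  West (2, 10): total = 2370
  Central (8, 9): total = 1330
Minimum is at Central with total 1330 blocks.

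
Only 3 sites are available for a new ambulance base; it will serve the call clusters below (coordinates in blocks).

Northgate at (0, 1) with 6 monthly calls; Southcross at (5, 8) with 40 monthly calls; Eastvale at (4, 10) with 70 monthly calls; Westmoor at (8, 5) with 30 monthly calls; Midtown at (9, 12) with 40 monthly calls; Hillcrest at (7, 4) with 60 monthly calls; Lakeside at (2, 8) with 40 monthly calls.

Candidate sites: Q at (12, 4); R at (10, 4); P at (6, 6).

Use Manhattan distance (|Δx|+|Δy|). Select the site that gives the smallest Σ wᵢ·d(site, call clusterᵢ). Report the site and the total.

P, total 1476 blocks

Total weighted distance at each candidate:
  Q (12, 4): total = 2960
  R (10, 4): total = 2388
  P (6, 6): total = 1476
Minimum is at P with total 1476 blocks.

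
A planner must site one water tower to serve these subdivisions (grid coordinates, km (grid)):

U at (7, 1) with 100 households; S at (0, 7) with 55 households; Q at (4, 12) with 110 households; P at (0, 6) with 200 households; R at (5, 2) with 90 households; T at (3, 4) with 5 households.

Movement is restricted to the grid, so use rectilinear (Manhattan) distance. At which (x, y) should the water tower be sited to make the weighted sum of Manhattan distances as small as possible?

(4, 6)

Manhattan distance separates: Σwᵢ(|x−xᵢ|+|y−yᵢ|) = Σwᵢ|x−xᵢ| + Σwᵢ|y−yᵢ|, so x and y are optimised independently as 1-D weighted medians.
Total weight W = 560; half = 280.
x-coordinate, sorted with cumulative weight:
  x=0 (S, w=55) cum 55
  x=0 (P, w=200) cum 255
  x=3 (T, w=5) cum 260
  x=4 (Q, w=110) cum 370  ← median
  x=5 (R, w=90) cum 460
  x=7 (U, w=100) cum 560
⇒ x* = 4
y-coordinate, sorted with cumulative weight:
  y=1 (U, w=100) cum 100
  y=2 (R, w=90) cum 190
  y=4 (T, w=5) cum 195
  y=6 (P, w=200) cum 395  ← median
  y=7 (S, w=55) cum 450
  y=12 (Q, w=110) cum 560
⇒ y* = 6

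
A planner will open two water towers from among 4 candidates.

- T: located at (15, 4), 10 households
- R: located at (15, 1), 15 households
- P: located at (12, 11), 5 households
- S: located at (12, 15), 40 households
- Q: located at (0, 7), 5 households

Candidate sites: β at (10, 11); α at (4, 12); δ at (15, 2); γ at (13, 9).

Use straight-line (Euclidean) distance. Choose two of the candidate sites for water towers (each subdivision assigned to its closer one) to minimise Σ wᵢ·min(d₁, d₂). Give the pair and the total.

{β, δ}, total 277.7

Evaluate every pair (each demand assigned to the nearer of the two):
  {β, δ}: total = 277.7
  {δ, γ}: total = 355.3
  {β, γ}: total = 420.3
  {α, δ}: total = 449.1
  {α, γ}: total = 464.1
  {β, α}: total = 474.6
Best pair: {β, δ} with total 277.7.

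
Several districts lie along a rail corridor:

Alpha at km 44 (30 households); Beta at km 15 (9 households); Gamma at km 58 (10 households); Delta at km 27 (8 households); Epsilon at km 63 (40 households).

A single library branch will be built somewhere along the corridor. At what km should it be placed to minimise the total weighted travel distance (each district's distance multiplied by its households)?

x = 58

For a sum of weighted absolute distances on a line, the optimum is the weighted median (not the mean). Total weight W = 97; half-weight = 48.5.
Sort by position and accumulate weight:
  km 15 (Beta, w=9) → cum 9
  km 27 (Delta, w=8) → cum 17
  km 44 (Alpha, w=30) → cum 47
  km 58 (Gamma, w=10) → cum 57  ≥ 48.5 → median here
  km 63 (Epsilon, w=40) → cum 97
Optimal location: km 58.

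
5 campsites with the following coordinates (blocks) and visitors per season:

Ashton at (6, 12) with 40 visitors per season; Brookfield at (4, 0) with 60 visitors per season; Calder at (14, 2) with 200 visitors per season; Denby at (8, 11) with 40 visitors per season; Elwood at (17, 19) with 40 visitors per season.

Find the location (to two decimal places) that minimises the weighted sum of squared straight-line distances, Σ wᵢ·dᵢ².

The minimiser of Σwᵢ‖p−pᵢ‖² is the weighted centroid p* = (Σwᵢpᵢ)/(Σwᵢ).
Σwᵢ = 380.
Σwᵢxᵢ = 40·6 + 60·4 + 200·14 + 40·8 + 40·17 = 4280.
Σwᵢyᵢ = 40·12 + 60·0 + 200·2 + 40·11 + 40·19 = 2080.
x* = 4280/380 = 11.26, y* = 2080/380 = 5.47.

(11.26, 5.47)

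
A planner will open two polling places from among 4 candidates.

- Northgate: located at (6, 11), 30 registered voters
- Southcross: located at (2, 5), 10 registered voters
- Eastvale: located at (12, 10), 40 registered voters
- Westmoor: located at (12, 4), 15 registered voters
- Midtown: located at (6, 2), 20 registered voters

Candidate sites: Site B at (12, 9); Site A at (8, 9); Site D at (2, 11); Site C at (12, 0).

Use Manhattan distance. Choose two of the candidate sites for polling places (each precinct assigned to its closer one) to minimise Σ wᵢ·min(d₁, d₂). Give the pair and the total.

Evaluate every pair (each demand assigned to the nearer of the two):
  {Site B, Site A}: total = 515
  {Site B, Site D}: total = 555
  {Site B, Site C}: total = 640
  {Site A, Site C}: total = 640
  {Site A, Site D}: total = 695
  {Site D, Site C}: total = 800
Best pair: {Site B, Site A} with total 515.

{Site B, Site A}, total 515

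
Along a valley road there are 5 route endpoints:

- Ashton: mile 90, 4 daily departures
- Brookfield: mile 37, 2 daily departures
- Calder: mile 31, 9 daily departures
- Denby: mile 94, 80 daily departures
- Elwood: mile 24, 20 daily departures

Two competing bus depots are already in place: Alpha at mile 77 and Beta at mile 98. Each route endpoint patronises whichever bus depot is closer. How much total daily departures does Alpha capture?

31

The indifferent point is the midpoint (77+98)/2 = 87.5; route endpoints left of it (closer to Alpha at 77) go to Alpha, those right go to Beta.
  Elwood at 24 (w=20) → Alpha
  Calder at 31 (w=9) → Alpha
  Brookfield at 37 (w=2) → Alpha
  Ashton at 90 (w=4) → Beta
  Denby at 94 (w=80) → Beta
Alpha captures 31; Beta captures 84.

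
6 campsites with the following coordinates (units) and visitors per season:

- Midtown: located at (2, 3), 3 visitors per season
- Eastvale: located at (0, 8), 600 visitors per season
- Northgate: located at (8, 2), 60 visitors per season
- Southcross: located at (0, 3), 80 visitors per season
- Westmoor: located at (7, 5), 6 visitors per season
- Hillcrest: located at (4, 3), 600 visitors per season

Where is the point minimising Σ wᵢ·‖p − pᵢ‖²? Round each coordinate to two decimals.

The minimiser of Σwᵢ‖p−pᵢ‖² is the weighted centroid p* = (Σwᵢpᵢ)/(Σwᵢ).
Σwᵢ = 1349.
Σwᵢxᵢ = 3·2 + 600·0 + 60·8 + 80·0 + 6·7 + 600·4 = 2928.
Σwᵢyᵢ = 3·3 + 600·8 + 60·2 + 80·3 + 6·5 + 600·3 = 6999.
x* = 2928/1349 = 2.17, y* = 6999/1349 = 5.19.

(2.17, 5.19)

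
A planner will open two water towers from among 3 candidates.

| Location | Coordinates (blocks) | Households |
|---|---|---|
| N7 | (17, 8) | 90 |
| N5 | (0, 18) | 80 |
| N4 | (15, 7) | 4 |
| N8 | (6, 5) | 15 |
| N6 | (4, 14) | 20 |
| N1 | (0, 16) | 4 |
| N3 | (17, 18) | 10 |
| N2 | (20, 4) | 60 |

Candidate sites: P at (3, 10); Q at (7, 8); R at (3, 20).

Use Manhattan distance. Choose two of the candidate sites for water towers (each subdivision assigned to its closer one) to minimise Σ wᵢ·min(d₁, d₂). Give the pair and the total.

{Q, R}, total 2744

Evaluate every pair (each demand assigned to the nearer of the two):
  {Q, R}: total = 2744
  {P, Q}: total = 3232
  {P, R}: total = 3688
Best pair: {Q, R} with total 2744.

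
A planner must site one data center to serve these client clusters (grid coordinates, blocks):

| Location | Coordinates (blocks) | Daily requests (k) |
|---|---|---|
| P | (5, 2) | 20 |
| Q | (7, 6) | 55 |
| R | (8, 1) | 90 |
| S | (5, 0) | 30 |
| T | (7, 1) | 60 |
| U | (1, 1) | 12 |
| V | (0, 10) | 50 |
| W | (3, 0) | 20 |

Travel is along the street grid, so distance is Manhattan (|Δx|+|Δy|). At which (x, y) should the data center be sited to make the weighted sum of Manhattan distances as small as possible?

(7, 1)

Manhattan distance separates: Σwᵢ(|x−xᵢ|+|y−yᵢ|) = Σwᵢ|x−xᵢ| + Σwᵢ|y−yᵢ|, so x and y are optimised independently as 1-D weighted medians.
Total weight W = 337; half = 168.5.
x-coordinate, sorted with cumulative weight:
  x=0 (V, w=50) cum 50
  x=1 (U, w=12) cum 62
  x=3 (W, w=20) cum 82
  x=5 (P, w=20) cum 102
  x=5 (S, w=30) cum 132
  x=7 (Q, w=55) cum 187  ← median
  x=7 (T, w=60) cum 247
  x=8 (R, w=90) cum 337
⇒ x* = 7
y-coordinate, sorted with cumulative weight:
  y=0 (S, w=30) cum 30
  y=0 (W, w=20) cum 50
  y=1 (R, w=90) cum 140
  y=1 (T, w=60) cum 200  ← median
  y=1 (U, w=12) cum 212
  y=2 (P, w=20) cum 232
  y=6 (Q, w=55) cum 287
  y=10 (V, w=50) cum 337
⇒ y* = 1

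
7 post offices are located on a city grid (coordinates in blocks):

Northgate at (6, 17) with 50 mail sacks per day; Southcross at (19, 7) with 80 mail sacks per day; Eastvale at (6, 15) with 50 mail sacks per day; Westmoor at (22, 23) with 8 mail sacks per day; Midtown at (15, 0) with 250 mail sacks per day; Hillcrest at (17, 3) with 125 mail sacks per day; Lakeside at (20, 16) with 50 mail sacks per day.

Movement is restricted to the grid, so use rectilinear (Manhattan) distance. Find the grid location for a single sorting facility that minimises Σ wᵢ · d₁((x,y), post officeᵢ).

(15, 3)

Manhattan distance separates: Σwᵢ(|x−xᵢ|+|y−yᵢ|) = Σwᵢ|x−xᵢ| + Σwᵢ|y−yᵢ|, so x and y are optimised independently as 1-D weighted medians.
Total weight W = 613; half = 306.5.
x-coordinate, sorted with cumulative weight:
  x=6 (Northgate, w=50) cum 50
  x=6 (Eastvale, w=50) cum 100
  x=15 (Midtown, w=250) cum 350  ← median
  x=17 (Hillcrest, w=125) cum 475
  x=19 (Southcross, w=80) cum 555
  x=20 (Lakeside, w=50) cum 605
  x=22 (Westmoor, w=8) cum 613
⇒ x* = 15
y-coordinate, sorted with cumulative weight:
  y=0 (Midtown, w=250) cum 250
  y=3 (Hillcrest, w=125) cum 375  ← median
  y=7 (Southcross, w=80) cum 455
  y=15 (Eastvale, w=50) cum 505
  y=16 (Lakeside, w=50) cum 555
  y=17 (Northgate, w=50) cum 605
  y=23 (Westmoor, w=8) cum 613
⇒ y* = 3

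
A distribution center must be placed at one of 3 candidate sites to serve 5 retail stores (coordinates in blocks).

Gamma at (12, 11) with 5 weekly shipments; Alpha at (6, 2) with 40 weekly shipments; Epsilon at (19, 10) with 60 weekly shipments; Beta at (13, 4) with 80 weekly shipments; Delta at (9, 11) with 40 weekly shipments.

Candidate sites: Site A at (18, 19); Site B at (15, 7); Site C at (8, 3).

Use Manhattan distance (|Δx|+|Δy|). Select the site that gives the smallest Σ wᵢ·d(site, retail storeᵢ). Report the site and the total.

Site B, total 1815 blocks

Total weighted distance at each candidate:
  Site A (18, 19): total = 4110
  Site B (15, 7): total = 1815
  Site C (8, 3): total = 2100
Minimum is at Site B with total 1815 blocks.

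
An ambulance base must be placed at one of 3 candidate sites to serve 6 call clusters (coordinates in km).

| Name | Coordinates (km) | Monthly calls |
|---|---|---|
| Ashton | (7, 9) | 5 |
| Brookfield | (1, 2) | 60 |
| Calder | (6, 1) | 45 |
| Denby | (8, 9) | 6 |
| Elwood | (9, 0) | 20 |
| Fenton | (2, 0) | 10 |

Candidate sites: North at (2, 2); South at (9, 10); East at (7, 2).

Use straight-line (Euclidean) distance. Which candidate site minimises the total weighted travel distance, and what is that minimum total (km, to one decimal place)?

North, total 509.5 km

Total weighted distance at each candidate:
  North (2, 2): total = 509.5
  South (9, 10): total = 1447.5
  East (7, 2): total = 611.5
Minimum is at North with total 509.5 km.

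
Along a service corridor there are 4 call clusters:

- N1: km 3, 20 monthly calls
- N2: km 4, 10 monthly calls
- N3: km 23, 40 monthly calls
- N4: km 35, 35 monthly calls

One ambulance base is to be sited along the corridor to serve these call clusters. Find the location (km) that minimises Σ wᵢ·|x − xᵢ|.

x = 23

For a sum of weighted absolute distances on a line, the optimum is the weighted median (not the mean). Total weight W = 105; half-weight = 52.5.
Sort by position and accumulate weight:
  km 3 (N1, w=20) → cum 20
  km 4 (N2, w=10) → cum 30
  km 23 (N3, w=40) → cum 70  ≥ 52.5 → median here
  km 35 (N4, w=35) → cum 105
Optimal location: km 23.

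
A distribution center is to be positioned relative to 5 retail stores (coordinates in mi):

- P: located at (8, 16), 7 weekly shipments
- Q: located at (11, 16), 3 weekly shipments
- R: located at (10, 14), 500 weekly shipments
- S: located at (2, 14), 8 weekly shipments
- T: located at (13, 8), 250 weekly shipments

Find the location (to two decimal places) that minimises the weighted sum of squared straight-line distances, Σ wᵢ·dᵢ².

The minimiser of Σwᵢ‖p−pᵢ‖² is the weighted centroid p* = (Σwᵢpᵢ)/(Σwᵢ).
Σwᵢ = 768.
Σwᵢxᵢ = 7·8 + 3·11 + 500·10 + 8·2 + 250·13 = 8355.
Σwᵢyᵢ = 7·16 + 3·16 + 500·14 + 8·14 + 250·8 = 9272.
x* = 8355/768 = 10.88, y* = 9272/768 = 12.07.

(10.88, 12.07)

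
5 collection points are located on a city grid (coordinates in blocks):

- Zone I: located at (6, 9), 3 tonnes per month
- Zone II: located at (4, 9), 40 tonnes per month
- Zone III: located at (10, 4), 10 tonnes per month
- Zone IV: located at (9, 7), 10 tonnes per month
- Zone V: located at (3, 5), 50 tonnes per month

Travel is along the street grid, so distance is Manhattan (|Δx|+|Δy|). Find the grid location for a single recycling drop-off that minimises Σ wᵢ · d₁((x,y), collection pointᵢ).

(4, 5)

Manhattan distance separates: Σwᵢ(|x−xᵢ|+|y−yᵢ|) = Σwᵢ|x−xᵢ| + Σwᵢ|y−yᵢ|, so x and y are optimised independently as 1-D weighted medians.
Total weight W = 113; half = 56.5.
x-coordinate, sorted with cumulative weight:
  x=3 (Zone V, w=50) cum 50
  x=4 (Zone II, w=40) cum 90  ← median
  x=6 (Zone I, w=3) cum 93
  x=9 (Zone IV, w=10) cum 103
  x=10 (Zone III, w=10) cum 113
⇒ x* = 4
y-coordinate, sorted with cumulative weight:
  y=4 (Zone III, w=10) cum 10
  y=5 (Zone V, w=50) cum 60  ← median
  y=7 (Zone IV, w=10) cum 70
  y=9 (Zone I, w=3) cum 73
  y=9 (Zone II, w=40) cum 113
⇒ y* = 5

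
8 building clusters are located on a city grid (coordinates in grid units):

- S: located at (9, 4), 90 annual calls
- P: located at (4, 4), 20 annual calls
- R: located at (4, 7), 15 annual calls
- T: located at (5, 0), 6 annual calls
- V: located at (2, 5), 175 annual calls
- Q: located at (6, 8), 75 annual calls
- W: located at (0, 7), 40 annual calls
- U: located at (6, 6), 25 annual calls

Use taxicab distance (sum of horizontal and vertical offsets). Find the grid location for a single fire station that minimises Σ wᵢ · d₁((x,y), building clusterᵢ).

(4, 5)

Manhattan distance separates: Σwᵢ(|x−xᵢ|+|y−yᵢ|) = Σwᵢ|x−xᵢ| + Σwᵢ|y−yᵢ|, so x and y are optimised independently as 1-D weighted medians.
Total weight W = 446; half = 223.
x-coordinate, sorted with cumulative weight:
  x=0 (W, w=40) cum 40
  x=2 (V, w=175) cum 215
  x=4 (P, w=20) cum 235  ← median
  x=4 (R, w=15) cum 250
  x=5 (T, w=6) cum 256
  x=6 (Q, w=75) cum 331
  x=6 (U, w=25) cum 356
  x=9 (S, w=90) cum 446
⇒ x* = 4
y-coordinate, sorted with cumulative weight:
  y=0 (T, w=6) cum 6
  y=4 (S, w=90) cum 96
  y=4 (P, w=20) cum 116
  y=5 (V, w=175) cum 291  ← median
  y=6 (U, w=25) cum 316
  y=7 (R, w=15) cum 331
  y=7 (W, w=40) cum 371
  y=8 (Q, w=75) cum 446
⇒ y* = 5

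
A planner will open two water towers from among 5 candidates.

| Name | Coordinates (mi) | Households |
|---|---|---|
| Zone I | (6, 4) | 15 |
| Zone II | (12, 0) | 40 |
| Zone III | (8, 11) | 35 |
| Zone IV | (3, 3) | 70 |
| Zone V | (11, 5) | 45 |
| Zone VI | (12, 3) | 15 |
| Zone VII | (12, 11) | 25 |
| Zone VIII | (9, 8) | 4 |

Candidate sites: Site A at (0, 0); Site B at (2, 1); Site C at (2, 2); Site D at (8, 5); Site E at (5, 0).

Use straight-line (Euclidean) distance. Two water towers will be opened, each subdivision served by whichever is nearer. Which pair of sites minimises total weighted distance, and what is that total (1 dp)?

Evaluate every pair (each demand assigned to the nearer of the two):
  {Site C, Site D}: total = 993.7
  {Site B, Site D}: total = 1051.2
  {Site D, Site E}: total = 1147.1
  {Site A, Site D}: total = 1191.7
  {Site C, Site E}: total = 1646.9
  {Site B, Site E}: total = 1724.9
  {Site A, Site E}: total = 1820.7
  {Site B, Site C}: total = 1897.5
  {Site A, Site C}: total = 1903.5
  {Site A, Site B}: total = 2031.0
Best pair: {Site C, Site D} with total 993.7.

{Site C, Site D}, total 993.7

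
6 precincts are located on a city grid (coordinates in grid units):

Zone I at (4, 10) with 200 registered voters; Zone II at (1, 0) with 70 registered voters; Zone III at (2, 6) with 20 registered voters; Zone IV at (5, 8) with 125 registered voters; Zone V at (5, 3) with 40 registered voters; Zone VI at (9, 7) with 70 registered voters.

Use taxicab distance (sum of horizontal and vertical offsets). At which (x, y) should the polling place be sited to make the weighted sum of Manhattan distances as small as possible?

(4, 8)

Manhattan distance separates: Σwᵢ(|x−xᵢ|+|y−yᵢ|) = Σwᵢ|x−xᵢ| + Σwᵢ|y−yᵢ|, so x and y are optimised independently as 1-D weighted medians.
Total weight W = 525; half = 262.5.
x-coordinate, sorted with cumulative weight:
  x=1 (Zone II, w=70) cum 70
  x=2 (Zone III, w=20) cum 90
  x=4 (Zone I, w=200) cum 290  ← median
  x=5 (Zone IV, w=125) cum 415
  x=5 (Zone V, w=40) cum 455
  x=9 (Zone VI, w=70) cum 525
⇒ x* = 4
y-coordinate, sorted with cumulative weight:
  y=0 (Zone II, w=70) cum 70
  y=3 (Zone V, w=40) cum 110
  y=6 (Zone III, w=20) cum 130
  y=7 (Zone VI, w=70) cum 200
  y=8 (Zone IV, w=125) cum 325  ← median
  y=10 (Zone I, w=200) cum 525
⇒ y* = 8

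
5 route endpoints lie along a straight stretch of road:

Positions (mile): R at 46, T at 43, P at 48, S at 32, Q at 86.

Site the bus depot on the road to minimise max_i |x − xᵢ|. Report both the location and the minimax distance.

location 59, max distance 27

The 1-center on a line is the midpoint of the two extreme points: leftmost at 32, rightmost at 86.
Optimal location = (32 + 86)/2 = 59; maximum distance = (86 − 32)/2 = 27.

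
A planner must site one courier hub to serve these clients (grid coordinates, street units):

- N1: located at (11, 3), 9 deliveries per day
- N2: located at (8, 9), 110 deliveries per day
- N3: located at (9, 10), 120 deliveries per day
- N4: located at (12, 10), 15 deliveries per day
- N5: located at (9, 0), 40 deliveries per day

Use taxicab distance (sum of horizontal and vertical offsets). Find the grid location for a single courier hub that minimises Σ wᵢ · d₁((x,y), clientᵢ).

Manhattan distance separates: Σwᵢ(|x−xᵢ|+|y−yᵢ|) = Σwᵢ|x−xᵢ| + Σwᵢ|y−yᵢ|, so x and y are optimised independently as 1-D weighted medians.
Total weight W = 294; half = 147.
x-coordinate, sorted with cumulative weight:
  x=8 (N2, w=110) cum 110
  x=9 (N3, w=120) cum 230  ← median
  x=9 (N5, w=40) cum 270
  x=11 (N1, w=9) cum 279
  x=12 (N4, w=15) cum 294
⇒ x* = 9
y-coordinate, sorted with cumulative weight:
  y=0 (N5, w=40) cum 40
  y=3 (N1, w=9) cum 49
  y=9 (N2, w=110) cum 159  ← median
  y=10 (N3, w=120) cum 279
  y=10 (N4, w=15) cum 294
⇒ y* = 9

(9, 9)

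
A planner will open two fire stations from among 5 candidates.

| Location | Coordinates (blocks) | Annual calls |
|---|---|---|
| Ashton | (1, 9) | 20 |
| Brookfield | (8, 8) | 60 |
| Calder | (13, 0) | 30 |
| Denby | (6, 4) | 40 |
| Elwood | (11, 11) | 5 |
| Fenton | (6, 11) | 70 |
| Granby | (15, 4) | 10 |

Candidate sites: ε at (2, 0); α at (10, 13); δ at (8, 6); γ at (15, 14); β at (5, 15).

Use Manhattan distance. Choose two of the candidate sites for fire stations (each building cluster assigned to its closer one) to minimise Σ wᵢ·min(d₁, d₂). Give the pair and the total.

{δ, β}, total 1290

Evaluate every pair (each demand assigned to the nearer of the two):
  {δ, β}: total = 1290
  {α, δ}: total = 1335
  {δ, γ}: total = 1425
  {ε, δ}: total = 1430
  {ε, α}: total = 1845
  {ε, β}: total = 2020
  {α, β}: total = 2085
  {α, γ}: total = 2215
  {γ, β}: total = 2245
  {ε, γ}: total = 2605
Best pair: {δ, β} with total 1290.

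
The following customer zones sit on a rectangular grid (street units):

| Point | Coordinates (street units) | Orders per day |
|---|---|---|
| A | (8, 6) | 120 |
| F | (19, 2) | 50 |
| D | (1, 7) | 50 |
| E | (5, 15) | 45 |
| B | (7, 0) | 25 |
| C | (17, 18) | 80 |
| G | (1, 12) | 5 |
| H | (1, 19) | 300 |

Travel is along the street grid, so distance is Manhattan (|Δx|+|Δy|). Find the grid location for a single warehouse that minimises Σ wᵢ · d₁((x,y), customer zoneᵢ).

(1, 18)

Manhattan distance separates: Σwᵢ(|x−xᵢ|+|y−yᵢ|) = Σwᵢ|x−xᵢ| + Σwᵢ|y−yᵢ|, so x and y are optimised independently as 1-D weighted medians.
Total weight W = 675; half = 337.5.
x-coordinate, sorted with cumulative weight:
  x=1 (D, w=50) cum 50
  x=1 (G, w=5) cum 55
  x=1 (H, w=300) cum 355  ← median
  x=5 (E, w=45) cum 400
  x=7 (B, w=25) cum 425
  x=8 (A, w=120) cum 545
  x=17 (C, w=80) cum 625
  x=19 (F, w=50) cum 675
⇒ x* = 1
y-coordinate, sorted with cumulative weight:
  y=0 (B, w=25) cum 25
  y=2 (F, w=50) cum 75
  y=6 (A, w=120) cum 195
  y=7 (D, w=50) cum 245
  y=12 (G, w=5) cum 250
  y=15 (E, w=45) cum 295
  y=18 (C, w=80) cum 375  ← median
  y=19 (H, w=300) cum 675
⇒ y* = 18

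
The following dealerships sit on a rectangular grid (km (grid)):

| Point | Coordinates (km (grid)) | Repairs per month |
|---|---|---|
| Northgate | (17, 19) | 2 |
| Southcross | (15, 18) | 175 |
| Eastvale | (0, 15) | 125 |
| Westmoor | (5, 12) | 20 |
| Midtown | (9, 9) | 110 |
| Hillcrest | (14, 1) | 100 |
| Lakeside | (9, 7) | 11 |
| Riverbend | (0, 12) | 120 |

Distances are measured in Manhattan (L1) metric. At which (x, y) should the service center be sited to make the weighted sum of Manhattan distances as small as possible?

Manhattan distance separates: Σwᵢ(|x−xᵢ|+|y−yᵢ|) = Σwᵢ|x−xᵢ| + Σwᵢ|y−yᵢ|, so x and y are optimised independently as 1-D weighted medians.
Total weight W = 663; half = 331.5.
x-coordinate, sorted with cumulative weight:
  x=0 (Eastvale, w=125) cum 125
  x=0 (Riverbend, w=120) cum 245
  x=5 (Westmoor, w=20) cum 265
  x=9 (Midtown, w=110) cum 375  ← median
  x=9 (Lakeside, w=11) cum 386
  x=14 (Hillcrest, w=100) cum 486
  x=15 (Southcross, w=175) cum 661
  x=17 (Northgate, w=2) cum 663
⇒ x* = 9
y-coordinate, sorted with cumulative weight:
  y=1 (Hillcrest, w=100) cum 100
  y=7 (Lakeside, w=11) cum 111
  y=9 (Midtown, w=110) cum 221
  y=12 (Westmoor, w=20) cum 241
  y=12 (Riverbend, w=120) cum 361  ← median
  y=15 (Eastvale, w=125) cum 486
  y=18 (Southcross, w=175) cum 661
  y=19 (Northgate, w=2) cum 663
⇒ y* = 12

(9, 12)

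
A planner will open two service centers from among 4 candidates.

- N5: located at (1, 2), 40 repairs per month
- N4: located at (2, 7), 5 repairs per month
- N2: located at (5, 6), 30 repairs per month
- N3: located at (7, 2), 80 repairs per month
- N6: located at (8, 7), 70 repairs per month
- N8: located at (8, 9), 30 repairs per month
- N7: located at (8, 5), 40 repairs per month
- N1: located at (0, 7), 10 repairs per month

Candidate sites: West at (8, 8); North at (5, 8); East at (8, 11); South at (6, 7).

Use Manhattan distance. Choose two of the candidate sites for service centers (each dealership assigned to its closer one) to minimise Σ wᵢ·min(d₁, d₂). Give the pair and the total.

Evaluate every pair (each demand assigned to the nearer of the two):
  {West, South}: total = 1240
  {West, North}: total = 1320
  {East, South}: total = 1380
  {North, South}: total = 1440
  {West, East}: total = 1575
  {North, East}: total = 1760
Best pair: {West, South} with total 1240.

{West, South}, total 1240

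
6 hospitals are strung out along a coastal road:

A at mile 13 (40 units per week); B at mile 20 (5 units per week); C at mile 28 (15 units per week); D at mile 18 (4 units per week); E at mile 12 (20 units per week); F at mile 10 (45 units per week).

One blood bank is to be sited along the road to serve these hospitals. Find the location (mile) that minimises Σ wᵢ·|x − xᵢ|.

x = 12

For a sum of weighted absolute distances on a line, the optimum is the weighted median (not the mean). Total weight W = 129; half-weight = 64.5.
Sort by position and accumulate weight:
  mile 10 (F, w=45) → cum 45
  mile 12 (E, w=20) → cum 65  ≥ 64.5 → median here
  mile 13 (A, w=40) → cum 105
  mile 18 (D, w=4) → cum 109
  mile 20 (B, w=5) → cum 114
  mile 28 (C, w=15) → cum 129
Optimal location: mile 12.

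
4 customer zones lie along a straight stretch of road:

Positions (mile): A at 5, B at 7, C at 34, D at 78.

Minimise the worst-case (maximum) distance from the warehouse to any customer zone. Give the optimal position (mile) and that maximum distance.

location 41.5, max distance 36.5

The 1-center on a line is the midpoint of the two extreme points: leftmost at 5, rightmost at 78.
Optimal location = (5 + 78)/2 = 41.5; maximum distance = (78 − 5)/2 = 36.5.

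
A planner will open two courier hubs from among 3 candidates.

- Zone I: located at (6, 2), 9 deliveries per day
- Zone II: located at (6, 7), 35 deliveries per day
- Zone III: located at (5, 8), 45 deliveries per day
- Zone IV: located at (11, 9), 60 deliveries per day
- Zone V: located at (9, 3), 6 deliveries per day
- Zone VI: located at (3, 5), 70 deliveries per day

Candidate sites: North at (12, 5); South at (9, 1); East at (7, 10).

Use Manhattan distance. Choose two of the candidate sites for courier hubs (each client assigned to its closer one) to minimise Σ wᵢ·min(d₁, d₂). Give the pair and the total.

{South, East}, total 1298

Evaluate every pair (each demand assigned to the nearer of the two):
  {South, East}: total = 1298
  {North, East}: total = 1361
  {North, South}: total = 1708
Best pair: {South, East} with total 1298.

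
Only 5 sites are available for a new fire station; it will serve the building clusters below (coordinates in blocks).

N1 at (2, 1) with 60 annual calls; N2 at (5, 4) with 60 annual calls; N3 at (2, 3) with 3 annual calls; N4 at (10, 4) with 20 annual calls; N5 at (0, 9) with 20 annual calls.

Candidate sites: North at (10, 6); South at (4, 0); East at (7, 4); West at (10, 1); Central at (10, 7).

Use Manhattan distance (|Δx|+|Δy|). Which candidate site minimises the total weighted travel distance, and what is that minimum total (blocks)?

East, total 918 blocks

Total weighted distance at each candidate:
  North (10, 6): total = 1533
  South (4, 0): total = 955
  East (7, 4): total = 918
  West (10, 1): total = 1410
  Central (10, 7): total = 1656
Minimum is at East with total 918 blocks.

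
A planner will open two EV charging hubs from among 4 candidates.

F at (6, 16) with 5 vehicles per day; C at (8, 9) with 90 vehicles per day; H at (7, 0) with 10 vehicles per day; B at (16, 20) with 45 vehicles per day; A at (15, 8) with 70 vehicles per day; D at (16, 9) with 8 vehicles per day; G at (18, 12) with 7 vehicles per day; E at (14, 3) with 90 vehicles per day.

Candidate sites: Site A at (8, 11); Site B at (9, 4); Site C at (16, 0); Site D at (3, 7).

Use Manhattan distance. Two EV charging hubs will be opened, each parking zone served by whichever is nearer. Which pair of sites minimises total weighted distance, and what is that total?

{Site A, Site C}, total 2299

Evaluate every pair (each demand assigned to the nearer of the two):
  {Site A, Site C}: total = 2299
  {Site A, Site B}: total = 2437
  {Site B, Site C}: total = 2825
  {Site C, Site D}: total = 2930
  {Site B, Site D}: total = 3150
  {Site A, Site D}: total = 3207
Best pair: {Site A, Site C} with total 2299.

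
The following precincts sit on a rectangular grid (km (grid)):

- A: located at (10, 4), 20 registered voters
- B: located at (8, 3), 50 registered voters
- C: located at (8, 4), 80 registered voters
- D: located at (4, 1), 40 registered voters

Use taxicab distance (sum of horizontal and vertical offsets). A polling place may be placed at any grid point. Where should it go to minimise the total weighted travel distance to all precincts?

Manhattan distance separates: Σwᵢ(|x−xᵢ|+|y−yᵢ|) = Σwᵢ|x−xᵢ| + Σwᵢ|y−yᵢ|, so x and y are optimised independently as 1-D weighted medians.
Total weight W = 190; half = 95.
x-coordinate, sorted with cumulative weight:
  x=4 (D, w=40) cum 40
  x=8 (B, w=50) cum 90
  x=8 (C, w=80) cum 170  ← median
  x=10 (A, w=20) cum 190
⇒ x* = 8
y-coordinate, sorted with cumulative weight:
  y=1 (D, w=40) cum 40
  y=3 (B, w=50) cum 90
  y=4 (A, w=20) cum 110  ← median
  y=4 (C, w=80) cum 190
⇒ y* = 4

(8, 4)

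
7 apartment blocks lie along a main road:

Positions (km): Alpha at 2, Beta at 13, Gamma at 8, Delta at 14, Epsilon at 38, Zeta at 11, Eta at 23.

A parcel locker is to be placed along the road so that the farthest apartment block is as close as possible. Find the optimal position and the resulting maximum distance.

location 20, max distance 18

The 1-center on a line is the midpoint of the two extreme points: leftmost at 2, rightmost at 38.
Optimal location = (2 + 38)/2 = 20; maximum distance = (38 − 2)/2 = 18.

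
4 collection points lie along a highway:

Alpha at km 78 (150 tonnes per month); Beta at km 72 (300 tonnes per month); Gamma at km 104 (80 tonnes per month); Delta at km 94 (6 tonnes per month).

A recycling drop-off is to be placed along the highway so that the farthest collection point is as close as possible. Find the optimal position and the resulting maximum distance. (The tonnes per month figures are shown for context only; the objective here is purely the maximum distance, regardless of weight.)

The 1-center on a line is the midpoint of the two extreme points: leftmost at 72, rightmost at 104.
Optimal location = (72 + 104)/2 = 88; maximum distance = (104 − 72)/2 = 16.

location 88, max distance 16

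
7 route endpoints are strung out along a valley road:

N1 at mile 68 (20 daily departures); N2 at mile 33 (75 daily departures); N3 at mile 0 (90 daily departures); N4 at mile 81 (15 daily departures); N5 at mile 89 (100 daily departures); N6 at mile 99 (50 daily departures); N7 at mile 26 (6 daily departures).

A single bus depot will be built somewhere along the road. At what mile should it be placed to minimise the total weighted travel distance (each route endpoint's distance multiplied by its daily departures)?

For a sum of weighted absolute distances on a line, the optimum is the weighted median (not the mean). Total weight W = 356; half-weight = 178.
Sort by position and accumulate weight:
  mile 0 (N3, w=90) → cum 90
  mile 26 (N7, w=6) → cum 96
  mile 33 (N2, w=75) → cum 171
  mile 68 (N1, w=20) → cum 191  ≥ 178 → median here
  mile 81 (N4, w=15) → cum 206
  mile 89 (N5, w=100) → cum 306
  mile 99 (N6, w=50) → cum 356
Optimal location: mile 68.

x = 68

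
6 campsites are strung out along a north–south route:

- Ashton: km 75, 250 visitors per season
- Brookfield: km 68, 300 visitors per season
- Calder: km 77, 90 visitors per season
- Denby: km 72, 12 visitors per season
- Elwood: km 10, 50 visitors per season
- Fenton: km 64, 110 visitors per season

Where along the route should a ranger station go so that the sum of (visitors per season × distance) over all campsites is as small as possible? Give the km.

For a sum of weighted absolute distances on a line, the optimum is the weighted median (not the mean). Total weight W = 812; half-weight = 406.
Sort by position and accumulate weight:
  km 10 (Elwood, w=50) → cum 50
  km 64 (Fenton, w=110) → cum 160
  km 68 (Brookfield, w=300) → cum 460  ≥ 406 → median here
  km 72 (Denby, w=12) → cum 472
  km 75 (Ashton, w=250) → cum 722
  km 77 (Calder, w=90) → cum 812
Optimal location: km 68.

x = 68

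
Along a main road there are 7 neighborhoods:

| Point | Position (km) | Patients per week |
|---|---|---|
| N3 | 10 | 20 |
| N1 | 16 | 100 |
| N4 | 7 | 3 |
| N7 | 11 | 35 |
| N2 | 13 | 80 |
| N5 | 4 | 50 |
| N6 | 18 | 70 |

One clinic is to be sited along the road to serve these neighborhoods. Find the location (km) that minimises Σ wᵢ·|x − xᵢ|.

For a sum of weighted absolute distances on a line, the optimum is the weighted median (not the mean). Total weight W = 358; half-weight = 179.
Sort by position and accumulate weight:
  km 4 (N5, w=50) → cum 50
  km 7 (N4, w=3) → cum 53
  km 10 (N3, w=20) → cum 73
  km 11 (N7, w=35) → cum 108
  km 13 (N2, w=80) → cum 188  ≥ 179 → median here
  km 16 (N1, w=100) → cum 288
  km 18 (N6, w=70) → cum 358
Optimal location: km 13.

x = 13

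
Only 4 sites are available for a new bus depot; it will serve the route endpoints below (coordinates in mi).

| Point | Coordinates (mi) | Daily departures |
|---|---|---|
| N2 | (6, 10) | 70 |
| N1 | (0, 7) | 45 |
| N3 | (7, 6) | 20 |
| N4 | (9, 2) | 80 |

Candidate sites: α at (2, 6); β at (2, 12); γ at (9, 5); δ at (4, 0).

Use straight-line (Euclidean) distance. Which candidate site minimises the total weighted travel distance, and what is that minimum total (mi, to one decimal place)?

γ, total 1107.8 mi

Total weighted distance at each candidate:
  α (2, 6): total = 1241.6
  β (2, 12): total = 1688.1
  γ (9, 5): total = 1107.8
  δ (4, 0): total = 1641.6
Minimum is at γ with total 1107.8 mi.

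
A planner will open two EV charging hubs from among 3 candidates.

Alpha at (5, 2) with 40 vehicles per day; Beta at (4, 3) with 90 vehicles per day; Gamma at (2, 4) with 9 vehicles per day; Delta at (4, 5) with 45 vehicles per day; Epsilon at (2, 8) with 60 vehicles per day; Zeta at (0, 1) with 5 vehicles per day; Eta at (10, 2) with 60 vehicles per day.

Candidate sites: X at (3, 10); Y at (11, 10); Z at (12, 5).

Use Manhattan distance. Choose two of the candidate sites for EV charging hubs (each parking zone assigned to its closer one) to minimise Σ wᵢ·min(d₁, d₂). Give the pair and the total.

Evaluate every pair (each demand assigned to the nearer of the two):
  {X, Z}: total = 1993
  {X, Y}: total = 2233
  {Y, Z}: total = 2799
Best pair: {X, Z} with total 1993.

{X, Z}, total 1993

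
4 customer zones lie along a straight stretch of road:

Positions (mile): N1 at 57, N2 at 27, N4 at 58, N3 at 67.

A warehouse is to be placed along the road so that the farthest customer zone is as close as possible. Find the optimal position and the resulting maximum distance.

location 47, max distance 20

The 1-center on a line is the midpoint of the two extreme points: leftmost at 27, rightmost at 67.
Optimal location = (27 + 67)/2 = 47; maximum distance = (67 − 27)/2 = 20.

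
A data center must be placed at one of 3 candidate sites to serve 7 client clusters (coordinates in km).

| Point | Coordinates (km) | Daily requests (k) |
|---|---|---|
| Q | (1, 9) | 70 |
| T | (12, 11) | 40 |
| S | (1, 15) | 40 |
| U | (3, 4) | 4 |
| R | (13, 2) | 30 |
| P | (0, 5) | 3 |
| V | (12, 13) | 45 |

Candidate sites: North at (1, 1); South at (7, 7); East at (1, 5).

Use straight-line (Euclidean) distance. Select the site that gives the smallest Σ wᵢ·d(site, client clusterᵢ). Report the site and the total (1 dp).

Total weighted distance at each candidate:
  North (1, 1): total = 2835.2
  South (7, 7): total = 1726.5
  East (1, 5): total = 2176.3
Minimum is at South with total 1726.5 km.

South, total 1726.5 km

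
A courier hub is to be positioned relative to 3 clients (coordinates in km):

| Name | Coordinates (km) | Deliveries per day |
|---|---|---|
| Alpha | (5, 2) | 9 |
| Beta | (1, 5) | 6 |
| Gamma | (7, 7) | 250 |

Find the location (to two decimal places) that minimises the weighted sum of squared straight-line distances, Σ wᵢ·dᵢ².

(6.80, 6.78)

The minimiser of Σwᵢ‖p−pᵢ‖² is the weighted centroid p* = (Σwᵢpᵢ)/(Σwᵢ).
Σwᵢ = 265.
Σwᵢxᵢ = 9·5 + 6·1 + 250·7 = 1801.
Σwᵢyᵢ = 9·2 + 6·5 + 250·7 = 1798.
x* = 1801/265 = 6.80, y* = 1798/265 = 6.78.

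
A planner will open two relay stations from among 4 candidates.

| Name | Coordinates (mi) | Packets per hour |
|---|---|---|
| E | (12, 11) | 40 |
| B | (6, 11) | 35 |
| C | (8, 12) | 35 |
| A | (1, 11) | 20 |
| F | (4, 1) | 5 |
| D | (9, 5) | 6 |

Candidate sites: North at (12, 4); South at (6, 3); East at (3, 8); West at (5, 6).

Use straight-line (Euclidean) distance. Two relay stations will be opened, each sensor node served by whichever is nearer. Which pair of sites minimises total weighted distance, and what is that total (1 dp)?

{North, East}, total 779.0

Evaluate every pair (each demand assigned to the nearer of the two):
  {North, East}: total = 779.0
  {East, West}: total = 839.0
  {South, East}: total = 860.0
  {North, West}: total = 865.8
  {South, West}: total = 921.2
  {North, South}: total = 1094.8
Best pair: {North, East} with total 779.0.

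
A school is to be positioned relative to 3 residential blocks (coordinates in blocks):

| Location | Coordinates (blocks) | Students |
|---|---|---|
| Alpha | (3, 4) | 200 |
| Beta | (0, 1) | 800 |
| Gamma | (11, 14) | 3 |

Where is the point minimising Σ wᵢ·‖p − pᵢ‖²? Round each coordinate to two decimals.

The minimiser of Σwᵢ‖p−pᵢ‖² is the weighted centroid p* = (Σwᵢpᵢ)/(Σwᵢ).
Σwᵢ = 1003.
Σwᵢxᵢ = 200·3 + 800·0 + 3·11 = 633.
Σwᵢyᵢ = 200·4 + 800·1 + 3·14 = 1642.
x* = 633/1003 = 0.63, y* = 1642/1003 = 1.64.

(0.63, 1.64)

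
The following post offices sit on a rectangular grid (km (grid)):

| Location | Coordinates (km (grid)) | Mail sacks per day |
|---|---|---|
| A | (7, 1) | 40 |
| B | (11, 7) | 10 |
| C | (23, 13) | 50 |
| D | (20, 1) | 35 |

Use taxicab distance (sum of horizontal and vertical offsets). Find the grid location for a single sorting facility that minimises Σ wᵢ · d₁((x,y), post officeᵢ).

(20, 1)

Manhattan distance separates: Σwᵢ(|x−xᵢ|+|y−yᵢ|) = Σwᵢ|x−xᵢ| + Σwᵢ|y−yᵢ|, so x and y are optimised independently as 1-D weighted medians.
Total weight W = 135; half = 67.5.
x-coordinate, sorted with cumulative weight:
  x=7 (A, w=40) cum 40
  x=11 (B, w=10) cum 50
  x=20 (D, w=35) cum 85  ← median
  x=23 (C, w=50) cum 135
⇒ x* = 20
y-coordinate, sorted with cumulative weight:
  y=1 (A, w=40) cum 40
  y=1 (D, w=35) cum 75  ← median
  y=7 (B, w=10) cum 85
  y=13 (C, w=50) cum 135
⇒ y* = 1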